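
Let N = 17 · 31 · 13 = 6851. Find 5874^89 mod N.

5857

Mod 17: 5874 ≡ 9; by Fermat, exponent reduces to 89 mod 16 = 9; 9^9 ≡ 9 (mod 17).
Mod 31: 5874 ≡ 15; by Fermat, exponent reduces to 89 mod 30 = 29; 15^29 ≡ 29 (mod 31).
Mod 13: 5874 ≡ 11; by Fermat, exponent reduces to 89 mod 12 = 5; 11^5 ≡ 7 (mod 13).
Combine by CRT: x ≡ 9 (mod 17), x ≡ 29 (mod 31), x ≡ 7 (mod 13) ⇒ x ≡ 5857 (mod 6851).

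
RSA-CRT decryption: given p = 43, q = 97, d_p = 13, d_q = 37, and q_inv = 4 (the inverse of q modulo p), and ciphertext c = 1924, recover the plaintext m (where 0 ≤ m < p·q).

469

m₁ = c^(d_p) mod p: c ≡ 32 (mod 43), and 32^13 mod 43 = 39.
m₂ = c^(d_q) mod q: c ≡ 81 (mod 97), and 81^37 mod 97 = 81.
h = q_inv·(m₁ − m₂) mod p = 4·(39 − 81) mod 43 = 4.
m = m₂ + h·q = 81 + 4·97 = 469.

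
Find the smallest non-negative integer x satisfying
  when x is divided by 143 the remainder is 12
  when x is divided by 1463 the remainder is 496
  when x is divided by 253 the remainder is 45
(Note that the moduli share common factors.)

Combine the congruences pairwise.
gcd(143, 1463) = 11 and 11 | (496 − 12), so the pair is consistent; merging gives x ≡ 10737 (mod 19019), where 19019 = lcm(143, 1463).
gcd(19019, 253) = 11 and 11 | (45 − 10737), so the pair is consistent; merging gives x ≡ 200927 (mod 437437), where 437437 = lcm(19019, 253).
The solution is unique modulo lcm(143, 1463, 253) = 437437.

200927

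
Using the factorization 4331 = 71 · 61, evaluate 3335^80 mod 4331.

Mod 71: 3335 ≡ 69; by Fermat, exponent reduces to 80 mod 70 = 10; 69^10 ≡ 30 (mod 71).
Mod 61: 3335 ≡ 41; by Fermat, exponent reduces to 80 mod 60 = 20; 41^20 ≡ 1 (mod 61).
Combine by CRT: x ≡ 30 (mod 71), x ≡ 1 (mod 61) ⇒ x ≡ 3722 (mod 4331).

3722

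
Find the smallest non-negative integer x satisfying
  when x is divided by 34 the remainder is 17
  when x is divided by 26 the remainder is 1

391

gcd(34, 26) = 2 and 2 | (1 − 17), so the pair is consistent; merging gives x ≡ 391 (mod 442), where 442 = lcm(34, 26).
The solution is unique modulo lcm(34, 26) = 442.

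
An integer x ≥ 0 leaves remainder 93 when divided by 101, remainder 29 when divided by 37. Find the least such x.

3729

From x ≡ 93 (mod 101) write x = 93 + 101t. Substituting into x ≡ 29 (mod 37) gives 101t ≡ 10 (mod 37), and since 27⁻¹ ≡ 11 (mod 37), t ≡ 36. Hence x ≡ 93 + 101·36 = 3729 (mod 3737).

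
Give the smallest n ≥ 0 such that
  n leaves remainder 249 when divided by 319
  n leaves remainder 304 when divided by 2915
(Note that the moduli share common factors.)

gcd(319, 2915) = 11 and 11 | (304 − 249), so the pair is consistent; merging gives n ≡ 17794 (mod 84535), where 84535 = lcm(319, 2915).
The solution is unique modulo lcm(319, 2915) = 84535.

17794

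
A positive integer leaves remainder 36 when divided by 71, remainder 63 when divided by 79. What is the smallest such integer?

Combine the congruences pairwise.
From m ≡ 36 (mod 71) write m = 36 + 71t. Substituting into m ≡ 63 (mod 79) gives 71t ≡ 27 (mod 79), and since 71⁻¹ ≡ 69 (mod 79), t ≡ 46. Hence m ≡ 36 + 71·46 = 3302 (mod 5609).

3302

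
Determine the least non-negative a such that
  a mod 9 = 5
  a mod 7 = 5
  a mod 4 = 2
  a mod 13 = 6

1202

The moduli are pairwise coprime; N = 9·7·4·13 = 3276.
N/9 = 364; 364 ≡ 4 (mod 9); 4·7 ≡ 1, so inverse 7.
N/7 = 468; 468 ≡ 6 (mod 7); 6·6 ≡ 1, so inverse 6.
N/4 = 819; 819 ≡ 3 (mod 4); 3·3 ≡ 1, so inverse 3.
N/13 = 252; 252 ≡ 5 (mod 13); 5·8 ≡ 1, so inverse 8.
a ≡ 5·364·7 + 5·468·6 + 2·819·3 + 6·252·8 = 43790.
43790 mod 3276 = 1202.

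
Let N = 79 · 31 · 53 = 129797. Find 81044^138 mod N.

Mod 79: 81044 ≡ 69; by Fermat, exponent reduces to 138 mod 78 = 60; 69^60 ≡ 62 (mod 79).
Mod 31: 81044 ≡ 10; by Fermat, exponent reduces to 138 mod 30 = 18; 10^18 ≡ 8 (mod 31).
Mod 53: 81044 ≡ 7; by Fermat, exponent reduces to 138 mod 52 = 34; 7^34 ≡ 44 (mod 53).
Combine by CRT: x ≡ 62 (mod 79), x ≡ 8 (mod 31), x ≡ 44 (mod 53) ⇒ x ≡ 36402 (mod 129797).

36402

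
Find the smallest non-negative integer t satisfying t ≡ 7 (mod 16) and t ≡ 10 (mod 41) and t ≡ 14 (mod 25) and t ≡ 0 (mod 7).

68439

Combine the congruences pairwise.
From t ≡ 7 (mod 16) write t = 7 + 16s. Substituting into t ≡ 10 (mod 41) gives 16s ≡ 3 (mod 41), and since 16⁻¹ ≡ 18 (mod 41), s ≡ 13. Hence t ≡ 7 + 16·13 = 215 (mod 656).
From t ≡ 215 (mod 656) write t = 215 + 656s. Substituting into t ≡ 14 (mod 25) gives 656s ≡ 24 (mod 25), and since 6⁻¹ ≡ 21 (mod 25), s ≡ 4. Hence t ≡ 215 + 656·4 = 2839 (mod 16400).
From t ≡ 2839 (mod 16400) write t = 2839 + 16400s. Substituting into t ≡ 0 (mod 7) gives 16400s ≡ 3 (mod 7), and since 6⁻¹ ≡ 6 (mod 7), s ≡ 4. Hence t ≡ 2839 + 16400·4 = 68439 (mod 114800).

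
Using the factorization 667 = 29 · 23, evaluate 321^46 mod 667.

Mod 29: 321 ≡ 2; by Fermat, exponent reduces to 46 mod 28 = 18; 2^18 ≡ 13 (mod 29).
Mod 23: 321 ≡ 22; by Fermat, exponent reduces to 46 mod 22 = 2; 22^2 ≡ 1 (mod 23).
Combine by CRT: x ≡ 13 (mod 29), x ≡ 1 (mod 23) ⇒ x ≡ 622 (mod 667).

622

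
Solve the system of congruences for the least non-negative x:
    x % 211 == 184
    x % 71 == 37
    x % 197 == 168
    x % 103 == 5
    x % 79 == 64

15679452384

The moduli are pairwise coprime; N = 211·71·197·103·79 = 24014378209.
N/211 = 113812219; 113812219 ≡ 85 (mod 211); 85·72 ≡ 1, so inverse 72.
N/71 = 338230679; 338230679 ≡ 27 (mod 71); 27·50 ≡ 1, so inverse 50.
N/197 = 121900397; 121900397 ≡ 146 (mod 197); 146·112 ≡ 1, so inverse 112.
N/103 = 233149303; 233149303 ≡ 48 (mod 103); 48·88 ≡ 1, so inverse 88.
N/79 = 303979471; 303979471 ≡ 32 (mod 79); 32·42 ≡ 1, so inverse 42.
x ≡ 184·113812219·72 + 37·338230679·50 + 168·121900397·112 + 5·233149303·88 + 64·303979471·42 = 5346871414782.
5346871414782 mod 24014378209 = 15679452384.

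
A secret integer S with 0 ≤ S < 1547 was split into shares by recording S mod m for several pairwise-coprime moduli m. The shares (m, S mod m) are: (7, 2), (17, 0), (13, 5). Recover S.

408

From S ≡ 2 (mod 7) write S = 2 + 7t. Substituting into S ≡ 0 (mod 17) gives 7t ≡ 15 (mod 17), and since 7⁻¹ ≡ 5 (mod 17), t ≡ 7. Hence S ≡ 2 + 7·7 = 51 (mod 119).
From S ≡ 51 (mod 119) write S = 51 + 119t. Substituting into S ≡ 5 (mod 13) gives 119t ≡ 6 (mod 13), and since 2⁻¹ ≡ 7 (mod 13), t ≡ 3. Hence S ≡ 51 + 119·3 = 408 (mod 1547).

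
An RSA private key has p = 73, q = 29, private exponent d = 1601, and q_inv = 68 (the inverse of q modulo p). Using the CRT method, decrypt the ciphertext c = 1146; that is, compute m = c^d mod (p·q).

416

d_p = d mod (p−1) = 1601 mod 72 = 17; d_q = d mod (q−1) = 5.
m₁ = c^(d_p) mod p: c ≡ 51 (mod 73), and 51^17 mod 73 = 51.
m₂ = c^(d_q) mod q: c ≡ 15 (mod 29), and 15^5 mod 29 = 10.
h = q_inv·(m₁ − m₂) mod p = 68·(51 − 10) mod 73 = 14.
m = m₂ + h·q = 10 + 14·29 = 416.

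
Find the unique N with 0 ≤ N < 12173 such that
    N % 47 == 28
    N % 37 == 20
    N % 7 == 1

The moduli are pairwise coprime; M = 47·37·7 = 12173.
M/47 = 259; 259 ≡ 24 (mod 47); 24·2 ≡ 1, so inverse 2.
M/37 = 329; 329 ≡ 33 (mod 37); 33·9 ≡ 1, so inverse 9.
M/7 = 1739; 1739 ≡ 3 (mod 7); 3·5 ≡ 1, so inverse 5.
N ≡ 28·259·2 + 20·329·9 + 1·1739·5 = 82419.
82419 mod 12173 = 9381.

9381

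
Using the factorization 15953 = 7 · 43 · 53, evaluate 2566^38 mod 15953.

Mod 7: 2566 ≡ 4; by Fermat, exponent reduces to 38 mod 6 = 2; 4^2 ≡ 2 (mod 7).
Mod 43: 2566 ≡ 29; 29^38 ≡ 38 (mod 43).
Mod 53: 2566 ≡ 22; 22^38 ≡ 11 (mod 53).
Combine by CRT: x ≡ 2 (mod 7), x ≡ 38 (mod 43), x ≡ 11 (mod 53) ⇒ x ≡ 7219 (mod 15953).

7219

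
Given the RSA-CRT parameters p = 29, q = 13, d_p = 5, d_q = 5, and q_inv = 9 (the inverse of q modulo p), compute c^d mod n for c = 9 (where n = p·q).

237

m₁ = c^(d_p) mod p: c ≡ 9 (mod 29), and 9^5 mod 29 = 5.
m₂ = c^(d_q) mod q: c ≡ 9 (mod 13), and 9^5 mod 13 = 3.
h = q_inv·(m₁ − m₂) mod p = 9·(5 − 3) mod 29 = 18.
m = m₂ + h·q = 3 + 18·13 = 237.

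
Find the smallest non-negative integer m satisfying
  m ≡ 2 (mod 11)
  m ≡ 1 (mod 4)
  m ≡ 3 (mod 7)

101

Combine the congruences pairwise.
From m ≡ 2 (mod 11) write m = 2 + 11t. Substituting into m ≡ 1 (mod 4) gives 11t ≡ 3 (mod 4), and since 3⁻¹ ≡ 3 (mod 4), t ≡ 1. Hence m ≡ 2 + 11·1 = 13 (mod 44).
From m ≡ 13 (mod 44) write m = 13 + 44t. Substituting into m ≡ 3 (mod 7) gives 44t ≡ 4 (mod 7), and since 2⁻¹ ≡ 4 (mod 7), t ≡ 2. Hence m ≡ 13 + 44·2 = 101 (mod 308).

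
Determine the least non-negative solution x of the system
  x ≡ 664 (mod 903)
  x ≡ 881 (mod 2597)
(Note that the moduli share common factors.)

gcd(903, 2597) = 7 and 7 | (881 − 664), so the pair is consistent; merging gives x ≡ 26851 (mod 335013), where 335013 = lcm(903, 2597).
The solution is unique modulo lcm(903, 2597) = 335013.

26851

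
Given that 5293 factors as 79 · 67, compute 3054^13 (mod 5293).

Mod 79: 3054 ≡ 52; 52^13 ≡ 1 (mod 79).
Mod 67: 3054 ≡ 39; 39^13 ≡ 23 (mod 67).
Combine by CRT: x ≡ 1 (mod 79), x ≡ 23 (mod 67) ⇒ x ≡ 1028 (mod 5293).

1028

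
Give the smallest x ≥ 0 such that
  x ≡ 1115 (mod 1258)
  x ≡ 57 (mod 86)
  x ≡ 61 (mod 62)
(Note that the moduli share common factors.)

gcd(1258, 86) = 2 and 2 | (57 − 1115), so the pair is consistent; merging gives x ≡ 32565 (mod 54094), where 54094 = lcm(1258, 86).
gcd(54094, 62) = 2 and 2 | (61 − 32565), so the pair is consistent; merging gives x ≡ 898069 (mod 1676914), where 1676914 = lcm(54094, 62).
The solution is unique modulo lcm(1258, 86, 62) = 1676914.

898069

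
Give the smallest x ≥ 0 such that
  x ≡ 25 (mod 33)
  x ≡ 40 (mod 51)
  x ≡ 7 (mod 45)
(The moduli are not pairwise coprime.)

Combine the congruences pairwise.
gcd(33, 51) = 3 and 3 | (40 − 25), so the pair is consistent; merging gives x ≡ 91 (mod 561), where 561 = lcm(33, 51).
gcd(561, 45) = 3 and 3 | (7 − 91), so the pair is consistent; merging gives x ≡ 6262 (mod 8415), where 8415 = lcm(561, 45).
The solution is unique modulo lcm(33, 51, 45) = 8415.

6262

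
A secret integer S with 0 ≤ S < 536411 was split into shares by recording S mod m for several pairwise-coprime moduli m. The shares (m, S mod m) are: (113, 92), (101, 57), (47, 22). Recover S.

From S ≡ 92 (mod 113) write S = 92 + 113t. Substituting into S ≡ 57 (mod 101) gives 113t ≡ 66 (mod 101), and since 12⁻¹ ≡ 59 (mod 101), t ≡ 56. Hence S ≡ 92 + 113·56 = 6420 (mod 11413).
From S ≡ 6420 (mod 11413) write S = 6420 + 11413t. Substituting into S ≡ 22 (mod 47) gives 11413t ≡ 41 (mod 47), and since 39⁻¹ ≡ 41 (mod 47), t ≡ 36. Hence S ≡ 6420 + 11413·36 = 417288 (mod 536411).

417288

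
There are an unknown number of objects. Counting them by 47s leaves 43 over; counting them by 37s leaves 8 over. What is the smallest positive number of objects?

From N ≡ 43 (mod 47) write N = 43 + 47t. Substituting into N ≡ 8 (mod 37) gives 47t ≡ 2 (mod 37), and since 10⁻¹ ≡ 26 (mod 37), t ≡ 15. Hence N ≡ 43 + 47·15 = 748 (mod 1739).

748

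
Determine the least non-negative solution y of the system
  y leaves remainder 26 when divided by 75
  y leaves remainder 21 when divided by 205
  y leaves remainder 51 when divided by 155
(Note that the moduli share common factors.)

gcd(75, 205) = 5 and 5 | (21 − 26), so the pair is consistent; merging gives y ≡ 2276 (mod 3075), where 3075 = lcm(75, 205).
gcd(3075, 155) = 5 and 5 | (51 − 2276), so the pair is consistent; merging gives y ≡ 85301 (mod 95325), where 95325 = lcm(3075, 155).
The solution is unique modulo lcm(75, 205, 155) = 95325.

85301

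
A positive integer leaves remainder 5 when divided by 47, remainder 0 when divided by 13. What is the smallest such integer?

Combine the congruences pairwise.
From n ≡ 5 (mod 47) write n = 5 + 47t. Substituting into n ≡ 0 (mod 13) gives 47t ≡ 8 (mod 13), and since 8⁻¹ ≡ 5 (mod 13), t ≡ 1. Hence n ≡ 5 + 47·1 = 52 (mod 611).

52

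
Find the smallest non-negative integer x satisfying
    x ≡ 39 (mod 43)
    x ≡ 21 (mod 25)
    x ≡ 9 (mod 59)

The moduli are pairwise coprime; N = 43·25·59 = 63425.
N/43 = 1475; 1475 ≡ 13 (mod 43); 13·10 ≡ 1, so inverse 10.
N/25 = 2537; 2537 ≡ 12 (mod 25); 12·23 ≡ 1, so inverse 23.
N/59 = 1075; 1075 ≡ 13 (mod 59); 13·50 ≡ 1, so inverse 50.
x ≡ 39·1475·10 + 21·2537·23 + 9·1075·50 = 2284371.
2284371 mod 63425 = 1071.

1071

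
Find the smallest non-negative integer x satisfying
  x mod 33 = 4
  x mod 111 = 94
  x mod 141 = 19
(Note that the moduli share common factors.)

49933

Combine the congruences pairwise.
gcd(33, 111) = 3 and 3 | (94 − 4), so the pair is consistent; merging gives x ≡ 1093 (mod 1221), where 1221 = lcm(33, 111).
gcd(1221, 141) = 3 and 3 | (19 − 1093), so the pair is consistent; merging gives x ≡ 49933 (mod 57387), where 57387 = lcm(1221, 141).
The solution is unique modulo lcm(33, 111, 141) = 57387.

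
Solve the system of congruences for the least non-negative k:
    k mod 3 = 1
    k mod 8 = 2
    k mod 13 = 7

The moduli are pairwise coprime; N = 3·8·13 = 312.
N/3 = 104; 104 ≡ 2 (mod 3); 2·2 ≡ 1, so inverse 2.
N/8 = 39; 39 ≡ 7 (mod 8); 7·7 ≡ 1, so inverse 7.
N/13 = 24; 24 ≡ 11 (mod 13); 11·6 ≡ 1, so inverse 6.
k ≡ 1·104·2 + 2·39·7 + 7·24·6 = 1762.
1762 mod 312 = 202.

202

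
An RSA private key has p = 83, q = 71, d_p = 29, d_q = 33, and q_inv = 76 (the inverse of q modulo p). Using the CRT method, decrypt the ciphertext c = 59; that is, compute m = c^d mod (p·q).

3656

m₁ = c^(d_p) mod p: c ≡ 59 (mod 83), and 59^29 mod 83 = 4.
m₂ = c^(d_q) mod q: c ≡ 59 (mod 71), and 59^33 mod 71 = 35.
h = q_inv·(m₁ − m₂) mod p = 76·(4 − 35) mod 83 = 51.
m = m₂ + h·q = 35 + 51·71 = 3656.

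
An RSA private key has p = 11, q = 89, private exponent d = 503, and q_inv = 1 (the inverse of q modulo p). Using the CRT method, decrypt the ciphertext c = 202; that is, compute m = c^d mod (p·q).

229

d_p = d mod (p−1) = 503 mod 10 = 3; d_q = d mod (q−1) = 63.
m₁ = c^(d_p) mod p: c ≡ 4 (mod 11), and 4^3 mod 11 = 9.
m₂ = c^(d_q) mod q: c ≡ 24 (mod 89), and 24^63 mod 89 = 51.
h = q_inv·(m₁ − m₂) mod p = 1·(9 − 51) mod 11 = 2.
m = m₂ + h·q = 51 + 2·89 = 229.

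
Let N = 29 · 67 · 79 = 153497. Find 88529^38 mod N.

Mod 29: 88529 ≡ 21; by Fermat, exponent reduces to 38 mod 28 = 10; 21^10 ≡ 4 (mod 29).
Mod 67: 88529 ≡ 22; 22^38 ≡ 59 (mod 67).
Mod 79: 88529 ≡ 49; 49^38 ≡ 50 (mod 79).
Combine by CRT: x ≡ 4 (mod 29), x ≡ 59 (mod 67), x ≡ 50 (mod 79) ⇒ x ≡ 152283 (mod 153497).

152283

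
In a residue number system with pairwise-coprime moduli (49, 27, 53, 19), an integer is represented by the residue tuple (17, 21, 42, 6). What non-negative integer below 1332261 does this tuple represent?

The moduli are pairwise coprime; N = 49·27·53·19 = 1332261.
N/49 = 27189; 27189 ≡ 43 (mod 49); 43·8 ≡ 1, so inverse 8.
N/27 = 49343; 49343 ≡ 14 (mod 27); 14·2 ≡ 1, so inverse 2.
N/53 = 25137; 25137 ≡ 15 (mod 53); 15·46 ≡ 1, so inverse 46.
N/19 = 70119; 70119 ≡ 9 (mod 19); 9·17 ≡ 1, so inverse 17.
x ≡ 17·27189·8 + 21·49343·2 + 42·25137·46 + 6·70119·17 = 61486932.
61486932 mod 1332261 = 202926.

202926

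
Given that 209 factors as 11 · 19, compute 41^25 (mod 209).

21

Mod 11: 41 ≡ 8; by Fermat, exponent reduces to 25 mod 10 = 5; 8^5 ≡ 10 (mod 11).
Mod 19: 41 ≡ 3; by Fermat, exponent reduces to 25 mod 18 = 7; 3^7 ≡ 2 (mod 19).
Combine by CRT: x ≡ 10 (mod 11), x ≡ 2 (mod 19) ⇒ x ≡ 21 (mod 209).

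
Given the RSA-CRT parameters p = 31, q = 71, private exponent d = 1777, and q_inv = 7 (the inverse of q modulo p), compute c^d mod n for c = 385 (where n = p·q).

d_p = d mod (p−1) = 1777 mod 30 = 7; d_q = d mod (q−1) = 27.
m₁ = c^(d_p) mod p: c ≡ 13 (mod 31), and 13^7 mod 31 = 22.
m₂ = c^(d_q) mod q: c ≡ 30 (mod 71), and 30^27 mod 71 = 45.
h = q_inv·(m₁ − m₂) mod p = 7·(22 − 45) mod 31 = 25.
m = m₂ + h·q = 45 + 25·71 = 1820.

1820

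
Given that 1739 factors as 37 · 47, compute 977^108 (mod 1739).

1481

Mod 37: 977 ≡ 15; since 36 | 108, by Fermat 15^108 ≡ 1 (mod 37).
Mod 47: 977 ≡ 37; by Fermat, exponent reduces to 108 mod 46 = 16; 37^16 ≡ 24 (mod 47).
Combine by CRT: x ≡ 1 (mod 37), x ≡ 24 (mod 47) ⇒ x ≡ 1481 (mod 1739).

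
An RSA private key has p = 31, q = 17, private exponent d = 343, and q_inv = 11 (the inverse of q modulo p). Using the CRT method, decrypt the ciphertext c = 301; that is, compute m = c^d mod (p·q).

d_p = d mod (p−1) = 343 mod 30 = 13; d_q = d mod (q−1) = 7.
m₁ = c^(d_p) mod p: c ≡ 22 (mod 31), and 22^13 mod 31 = 13.
m₂ = c^(d_q) mod q: c ≡ 12 (mod 17), and 12^7 mod 17 = 7.
h = q_inv·(m₁ − m₂) mod p = 11·(13 − 7) mod 31 = 4.
m = m₂ + h·q = 7 + 4·17 = 75.

75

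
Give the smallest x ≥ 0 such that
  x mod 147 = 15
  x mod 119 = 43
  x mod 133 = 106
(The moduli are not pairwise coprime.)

5160

gcd(147, 119) = 7 and 7 | (43 − 15), so the pair is consistent; merging gives x ≡ 162 (mod 2499), where 2499 = lcm(147, 119).
gcd(2499, 133) = 7 and 7 | (106 − 162), so the pair is consistent; merging gives x ≡ 5160 (mod 47481), where 47481 = lcm(2499, 133).
The solution is unique modulo lcm(147, 119, 133) = 47481.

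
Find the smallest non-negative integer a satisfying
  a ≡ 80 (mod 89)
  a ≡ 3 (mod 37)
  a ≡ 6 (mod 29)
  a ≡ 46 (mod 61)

From a ≡ 80 (mod 89) write a = 80 + 89t. Substituting into a ≡ 3 (mod 37) gives 89t ≡ 34 (mod 37), and since 15⁻¹ ≡ 5 (mod 37), t ≡ 22. Hence a ≡ 80 + 89·22 = 2038 (mod 3293).
From a ≡ 2038 (mod 3293) write a = 2038 + 3293t. Substituting into a ≡ 6 (mod 29) gives 3293t ≡ 27 (mod 29), and since 16⁻¹ ≡ 20 (mod 29), t ≡ 18. Hence a ≡ 2038 + 3293·18 = 61312 (mod 95497).
From a ≡ 61312 (mod 95497) write a = 61312 + 95497t. Substituting into a ≡ 46 (mod 61) gives 95497t ≡ 39 (mod 61), and since 32⁻¹ ≡ 21 (mod 61), t ≡ 26. Hence a ≡ 61312 + 95497·26 = 2544234 (mod 5825317).

2544234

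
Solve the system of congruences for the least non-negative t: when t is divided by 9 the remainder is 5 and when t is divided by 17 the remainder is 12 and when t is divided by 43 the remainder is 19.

From t ≡ 5 (mod 9) write t = 5 + 9s. Substituting into t ≡ 12 (mod 17) gives 9s ≡ 7 (mod 17), and since 9⁻¹ ≡ 2 (mod 17), s ≡ 14. Hence t ≡ 5 + 9·14 = 131 (mod 153).
From t ≡ 131 (mod 153) write t = 131 + 153s. Substituting into t ≡ 19 (mod 43) gives 153s ≡ 17 (mod 43), and since 24⁻¹ ≡ 9 (mod 43), s ≡ 24. Hence t ≡ 131 + 153·24 = 3803 (mod 6579).

3803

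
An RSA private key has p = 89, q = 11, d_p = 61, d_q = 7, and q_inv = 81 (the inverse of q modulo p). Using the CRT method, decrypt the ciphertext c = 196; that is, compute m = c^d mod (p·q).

m₁ = c^(d_p) mod p: c ≡ 18 (mod 89), and 18^61 mod 89 = 79.
m₂ = c^(d_q) mod q: c ≡ 9 (mod 11), and 9^7 mod 11 = 4.
h = q_inv·(m₁ − m₂) mod p = 81·(79 − 4) mod 89 = 23.
m = m₂ + h·q = 4 + 23·11 = 257.

257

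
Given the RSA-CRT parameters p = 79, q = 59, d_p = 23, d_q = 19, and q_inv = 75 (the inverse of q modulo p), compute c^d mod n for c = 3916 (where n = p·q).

m₁ = c^(d_p) mod p: c ≡ 45 (mod 79), and 45^23 mod 79 = 11.
m₂ = c^(d_q) mod q: c ≡ 22 (mod 59), and 22^19 mod 59 = 57.
h = q_inv·(m₁ − m₂) mod p = 75·(11 − 57) mod 79 = 26.
m = m₂ + h·q = 57 + 26·59 = 1591.

1591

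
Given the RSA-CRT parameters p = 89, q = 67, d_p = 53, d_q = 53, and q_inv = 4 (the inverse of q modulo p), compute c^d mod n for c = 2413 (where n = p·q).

1073

m₁ = c^(d_p) mod p: c ≡ 10 (mod 89), and 10^53 mod 89 = 5.
m₂ = c^(d_q) mod q: c ≡ 1 (mod 67), and 1^53 mod 67 = 1.
h = q_inv·(m₁ − m₂) mod p = 4·(5 − 1) mod 89 = 16.
m = m₂ + h·q = 1 + 16·67 = 1073.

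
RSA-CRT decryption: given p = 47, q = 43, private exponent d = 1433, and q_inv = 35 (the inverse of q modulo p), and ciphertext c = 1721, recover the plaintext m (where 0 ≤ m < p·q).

d_p = d mod (p−1) = 1433 mod 46 = 7; d_q = d mod (q−1) = 5.
m₁ = c^(d_p) mod p: c ≡ 29 (mod 47), and 29^7 mod 47 = 41.
m₂ = c^(d_q) mod q: c ≡ 1 (mod 43), and 1^5 mod 43 = 1.
h = q_inv·(m₁ − m₂) mod p = 35·(41 − 1) mod 47 = 37.
m = m₂ + h·q = 1 + 37·43 = 1592.

1592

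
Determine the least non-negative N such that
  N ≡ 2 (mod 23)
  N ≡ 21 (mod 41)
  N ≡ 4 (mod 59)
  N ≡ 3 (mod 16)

From N ≡ 2 (mod 23) write N = 2 + 23t. Substituting into N ≡ 21 (mod 41) gives 23t ≡ 19 (mod 41), and since 23⁻¹ ≡ 25 (mod 41), t ≡ 24. Hence N ≡ 2 + 23·24 = 554 (mod 943).
From N ≡ 554 (mod 943) write N = 554 + 943t. Substituting into N ≡ 4 (mod 59) gives 943t ≡ 40 (mod 59), and since 58⁻¹ ≡ 58 (mod 59), t ≡ 19. Hence N ≡ 554 + 943·19 = 18471 (mod 55637).
From N ≡ 18471 (mod 55637) write N = 18471 + 55637t. Substituting into N ≡ 3 (mod 16) gives 55637t ≡ 12 (mod 16), and since 5⁻¹ ≡ 13 (mod 16), t ≡ 12. Hence N ≡ 18471 + 55637·12 = 686115 (mod 890192).

686115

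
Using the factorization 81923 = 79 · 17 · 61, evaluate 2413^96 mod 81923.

75430

Mod 79: 2413 ≡ 43; by Fermat, exponent reduces to 96 mod 78 = 18; 43^18 ≡ 64 (mod 79).
Mod 17: 2413 ≡ 16; since 16 | 96, by Fermat 16^96 ≡ 1 (mod 17).
Mod 61: 2413 ≡ 34; by Fermat, exponent reduces to 96 mod 60 = 36; 34^36 ≡ 34 (mod 61).
Combine by CRT: x ≡ 64 (mod 79), x ≡ 1 (mod 17), x ≡ 34 (mod 61) ⇒ x ≡ 75430 (mod 81923).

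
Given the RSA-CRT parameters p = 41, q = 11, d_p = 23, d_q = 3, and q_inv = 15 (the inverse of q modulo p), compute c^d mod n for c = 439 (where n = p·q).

m₁ = c^(d_p) mod p: c ≡ 29 (mod 41), and 29^23 mod 41 = 6.
m₂ = c^(d_q) mod q: c ≡ 10 (mod 11), and 10^3 mod 11 = 10.
h = q_inv·(m₁ − m₂) mod p = 15·(6 − 10) mod 41 = 22.
m = m₂ + h·q = 10 + 22·11 = 252.

252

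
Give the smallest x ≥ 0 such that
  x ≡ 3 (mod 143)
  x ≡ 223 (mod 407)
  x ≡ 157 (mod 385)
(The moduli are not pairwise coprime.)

184187

gcd(143, 407) = 11 and 11 | (223 − 3), so the pair is consistent; merging gives x ≡ 4293 (mod 5291), where 5291 = lcm(143, 407).
gcd(5291, 385) = 11 and 11 | (157 − 4293), so the pair is consistent; merging gives x ≡ 184187 (mod 185185), where 185185 = lcm(5291, 385).
The solution is unique modulo lcm(143, 407, 385) = 185185.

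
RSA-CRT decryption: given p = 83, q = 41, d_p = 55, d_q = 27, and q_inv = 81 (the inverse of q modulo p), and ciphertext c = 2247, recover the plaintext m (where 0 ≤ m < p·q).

2376

m₁ = c^(d_p) mod p: c ≡ 6 (mod 83), and 6^55 mod 83 = 52.
m₂ = c^(d_q) mod q: c ≡ 33 (mod 41), and 33^27 mod 41 = 39.
h = q_inv·(m₁ − m₂) mod p = 81·(52 − 39) mod 83 = 57.
m = m₂ + h·q = 39 + 57·41 = 2376.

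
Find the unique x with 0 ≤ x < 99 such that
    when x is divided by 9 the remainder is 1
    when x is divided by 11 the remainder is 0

55

From x ≡ 1 (mod 9) write x = 1 + 9t. Substituting into x ≡ 0 (mod 11) gives 9t ≡ 10 (mod 11), and since 9⁻¹ ≡ 5 (mod 11), t ≡ 6. Hence x ≡ 1 + 9·6 = 55 (mod 99).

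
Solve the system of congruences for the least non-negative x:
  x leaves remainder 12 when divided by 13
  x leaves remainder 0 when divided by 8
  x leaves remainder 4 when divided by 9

688

The moduli are pairwise coprime; N = 13·8·9 = 936.
N/13 = 72; 72 ≡ 7 (mod 13); 7·2 ≡ 1, so inverse 2.
N/8 = 117; 117 ≡ 5 (mod 8); 5·5 ≡ 1, so inverse 5.
N/9 = 104; 104 ≡ 5 (mod 9); 5·2 ≡ 1, so inverse 2.
x ≡ 12·72·2 + 0·117·5 + 4·104·2 = 2560.
2560 mod 936 = 688.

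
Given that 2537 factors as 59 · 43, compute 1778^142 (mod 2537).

Mod 59: 1778 ≡ 8; by Fermat, exponent reduces to 142 mod 58 = 26; 8^26 ≡ 28 (mod 59).
Mod 43: 1778 ≡ 15; by Fermat, exponent reduces to 142 mod 42 = 16; 15^16 ≡ 17 (mod 43).
Combine by CRT: x ≡ 28 (mod 59), x ≡ 17 (mod 43) ⇒ x ≡ 146 (mod 2537).

146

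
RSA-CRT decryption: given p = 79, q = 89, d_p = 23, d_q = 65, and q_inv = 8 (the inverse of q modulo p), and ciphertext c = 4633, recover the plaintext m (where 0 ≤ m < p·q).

m₁ = c^(d_p) mod p: c ≡ 51 (mod 79), and 51^23 mod 79 = 26.
m₂ = c^(d_q) mod q: c ≡ 5 (mod 89), and 5^65 mod 89 = 71.
h = q_inv·(m₁ − m₂) mod p = 8·(26 − 71) mod 79 = 35.
m = m₂ + h·q = 71 + 35·89 = 3186.

3186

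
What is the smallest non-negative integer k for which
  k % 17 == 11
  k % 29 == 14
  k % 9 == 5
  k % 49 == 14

The moduli are pairwise coprime; N = 17·29·9·49 = 217413.
N/17 = 12789; 12789 ≡ 5 (mod 17); 5·7 ≡ 1, so inverse 7.
N/29 = 7497; 7497 ≡ 15 (mod 29); 15·2 ≡ 1, so inverse 2.
N/9 = 24157; 24157 ≡ 1 (mod 9), inverse 1.
N/49 = 4437; 4437 ≡ 27 (mod 49); 27·20 ≡ 1, so inverse 20.
k ≡ 11·12789·7 + 14·7497·2 + 5·24157·1 + 14·4437·20 = 2557814.
2557814 mod 217413 = 166271.

166271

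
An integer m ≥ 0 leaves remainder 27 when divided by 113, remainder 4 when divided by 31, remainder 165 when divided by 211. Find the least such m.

517115

From m ≡ 27 (mod 113) write m = 27 + 113t. Substituting into m ≡ 4 (mod 31) gives 113t ≡ 8 (mod 31), and since 20⁻¹ ≡ 14 (mod 31), t ≡ 19. Hence m ≡ 27 + 113·19 = 2174 (mod 3503).
From m ≡ 2174 (mod 3503) write m = 2174 + 3503t. Substituting into m ≡ 165 (mod 211) gives 3503t ≡ 101 (mod 211), and since 127⁻¹ ≡ 108 (mod 211), t ≡ 147. Hence m ≡ 2174 + 3503·147 = 517115 (mod 739133).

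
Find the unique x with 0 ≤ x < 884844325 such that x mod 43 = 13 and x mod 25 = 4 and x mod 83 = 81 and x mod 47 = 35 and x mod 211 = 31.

201144854

The moduli are pairwise coprime; N = 43·25·83·47·211 = 884844325.
N/43 = 20577775; 20577775 ≡ 39 (mod 43); 39·32 ≡ 1, so inverse 32.
N/25 = 35393773; 35393773 ≡ 23 (mod 25); 23·12 ≡ 1, so inverse 12.
N/83 = 10660775; 10660775 ≡ 6 (mod 83); 6·14 ≡ 1, so inverse 14.
N/47 = 18826475; 18826475 ≡ 14 (mod 47); 14·37 ≡ 1, so inverse 37.
N/211 = 4193575; 4193575 ≡ 161 (mod 211); 161·173 ≡ 1, so inverse 173.
x ≡ 13·20577775·32 + 4·35393773·12 + 81·10660775·14 + 35·18826475·37 + 31·4193575·173 = 69219002204.
69219002204 mod 884844325 = 201144854.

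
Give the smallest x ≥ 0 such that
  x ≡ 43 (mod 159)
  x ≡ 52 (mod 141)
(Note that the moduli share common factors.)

3859

gcd(159, 141) = 3 and 3 | (52 − 43), so the pair is consistent; merging gives x ≡ 3859 (mod 7473), where 7473 = lcm(159, 141).
The solution is unique modulo lcm(159, 141) = 7473.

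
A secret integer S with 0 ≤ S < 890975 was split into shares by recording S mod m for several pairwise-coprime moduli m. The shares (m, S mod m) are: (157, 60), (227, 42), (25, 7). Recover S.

From S ≡ 60 (mod 157) write S = 60 + 157t. Substituting into S ≡ 42 (mod 227) gives 157t ≡ 209 (mod 227), and since 157⁻¹ ≡ 107 (mod 227), t ≡ 117. Hence S ≡ 60 + 157·117 = 18429 (mod 35639).
From S ≡ 18429 (mod 35639) write S = 18429 + 35639t. Substituting into S ≡ 7 (mod 25) gives 35639t ≡ 3 (mod 25), and since 14⁻¹ ≡ 9 (mod 25), t ≡ 2. Hence S ≡ 18429 + 35639·2 = 89707 (mod 890975).

89707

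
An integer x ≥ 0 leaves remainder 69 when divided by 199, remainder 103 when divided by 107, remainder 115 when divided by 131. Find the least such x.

The moduli are pairwise coprime; N = 199·107·131 = 2789383.
N/199 = 14017; 14017 ≡ 87 (mod 199); 87·183 ≡ 1, so inverse 183.
N/107 = 26069; 26069 ≡ 68 (mod 107); 68·96 ≡ 1, so inverse 96.
N/131 = 21293; 21293 ≡ 71 (mod 131); 71·24 ≡ 1, so inverse 24.
x ≡ 69·14017·183 + 103·26069·96 + 115·21293·24 = 493531611.
493531611 mod 2789383 = 2600203.

2600203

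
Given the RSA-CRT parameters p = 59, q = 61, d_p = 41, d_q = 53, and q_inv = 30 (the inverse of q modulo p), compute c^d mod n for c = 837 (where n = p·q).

m₁ = c^(d_p) mod p: c ≡ 11 (mod 59), and 11^41 mod 59 = 38.
m₂ = c^(d_q) mod q: c ≡ 44 (mod 61), and 44^53 mod 61 = 2.
h = q_inv·(m₁ − m₂) mod p = 30·(38 − 2) mod 59 = 18.
m = m₂ + h·q = 2 + 18·61 = 1100.

1100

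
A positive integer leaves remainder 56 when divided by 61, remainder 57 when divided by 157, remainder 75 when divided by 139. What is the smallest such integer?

851311

From m ≡ 56 (mod 61) write m = 56 + 61t. Substituting into m ≡ 57 (mod 157) gives 61t ≡ 1 (mod 157), and since 61⁻¹ ≡ 139 (mod 157), t ≡ 139. Hence m ≡ 56 + 61·139 = 8535 (mod 9577).
From m ≡ 8535 (mod 9577) write m = 8535 + 9577t. Substituting into m ≡ 75 (mod 139) gives 9577t ≡ 19 (mod 139), and since 125⁻¹ ≡ 129 (mod 139), t ≡ 88. Hence m ≡ 8535 + 9577·88 = 851311 (mod 1331203).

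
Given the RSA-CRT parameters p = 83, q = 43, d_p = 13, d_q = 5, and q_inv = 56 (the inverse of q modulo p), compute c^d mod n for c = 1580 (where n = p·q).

m₁ = c^(d_p) mod p: c ≡ 3 (mod 83), and 3^13 mod 83 = 59.
m₂ = c^(d_q) mod q: c ≡ 32 (mod 43), and 32^5 mod 43 = 27.
h = q_inv·(m₁ − m₂) mod p = 56·(59 − 27) mod 83 = 49.
m = m₂ + h·q = 27 + 49·43 = 2134.

2134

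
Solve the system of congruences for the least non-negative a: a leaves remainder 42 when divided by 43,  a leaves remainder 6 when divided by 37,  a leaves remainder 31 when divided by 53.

From a ≡ 42 (mod 43) write a = 42 + 43t. Substituting into a ≡ 6 (mod 37) gives 43t ≡ 1 (mod 37), and since 6⁻¹ ≡ 31 (mod 37), t ≡ 31. Hence a ≡ 42 + 43·31 = 1375 (mod 1591).
From a ≡ 1375 (mod 1591) write a = 1375 + 1591t. Substituting into a ≡ 31 (mod 53) gives 1591t ≡ 34 (mod 53), and since 1⁻¹ ≡ 1 (mod 53), t ≡ 34. Hence a ≡ 1375 + 1591·34 = 55469 (mod 84323).

55469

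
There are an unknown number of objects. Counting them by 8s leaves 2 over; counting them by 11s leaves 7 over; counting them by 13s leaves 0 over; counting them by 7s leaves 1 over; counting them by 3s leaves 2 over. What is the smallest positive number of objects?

6266

The moduli are pairwise coprime; M = 8·11·13·7·3 = 24024.
M/8 = 3003; 3003 ≡ 3 (mod 8); 3·3 ≡ 1, so inverse 3.
M/11 = 2184; 2184 ≡ 6 (mod 11); 6·2 ≡ 1, so inverse 2.
M/13 = 1848; 1848 ≡ 2 (mod 13); 2·7 ≡ 1, so inverse 7.
M/7 = 3432; 3432 ≡ 2 (mod 7); 2·4 ≡ 1, so inverse 4.
M/3 = 8008; 8008 ≡ 1 (mod 3), inverse 1.
N ≡ 2·3003·3 + 7·2184·2 + 0·1848·7 + 1·3432·4 + 2·8008·1 = 78338.
78338 mod 24024 = 6266.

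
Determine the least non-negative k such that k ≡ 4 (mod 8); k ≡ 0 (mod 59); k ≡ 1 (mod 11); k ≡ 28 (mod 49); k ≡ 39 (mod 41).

3916892

The moduli are pairwise coprime; N = 8·59·11·49·41 = 10430728.
N/8 = 1303841; 1303841 ≡ 1 (mod 8), inverse 1.
N/59 = 176792; 176792 ≡ 28 (mod 59); 28·19 ≡ 1, so inverse 19.
N/11 = 948248; 948248 ≡ 4 (mod 11); 4·3 ≡ 1, so inverse 3.
N/49 = 212872; 212872 ≡ 16 (mod 49); 16·46 ≡ 1, so inverse 46.
N/41 = 254408; 254408 ≡ 3 (mod 41); 3·14 ≡ 1, so inverse 14.
k ≡ 4·1303841·1 + 0·176792·19 + 1·948248·3 + 28·212872·46 + 39·254408·14 = 421146012.
421146012 mod 10430728 = 3916892.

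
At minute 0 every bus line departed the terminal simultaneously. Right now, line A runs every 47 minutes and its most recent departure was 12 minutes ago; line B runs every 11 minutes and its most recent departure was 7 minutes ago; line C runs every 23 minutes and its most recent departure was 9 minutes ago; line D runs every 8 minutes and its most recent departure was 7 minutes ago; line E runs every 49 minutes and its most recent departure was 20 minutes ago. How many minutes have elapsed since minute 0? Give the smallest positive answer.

4202799

From t ≡ 12 (mod 47) write t = 12 + 47s. Substituting into t ≡ 7 (mod 11) gives 47s ≡ 6 (mod 11), and since 3⁻¹ ≡ 4 (mod 11), s ≡ 2. Hence t ≡ 12 + 47·2 = 106 (mod 517).
From t ≡ 106 (mod 517) write t = 106 + 517s. Substituting into t ≡ 9 (mod 23) gives 517s ≡ 18 (mod 23), and since 11⁻¹ ≡ 21 (mod 23), s ≡ 10. Hence t ≡ 106 + 517·10 = 5276 (mod 11891).
From t ≡ 5276 (mod 11891) write t = 5276 + 11891s. Substituting into t ≡ 7 (mod 8) gives 11891s ≡ 3 (mod 8), and since 3⁻¹ ≡ 3 (mod 8), s ≡ 1. Hence t ≡ 5276 + 11891·1 = 17167 (mod 95128).
From t ≡ 17167 (mod 95128) write t = 17167 + 95128s. Substituting into t ≡ 20 (mod 49) gives 95128s ≡ 3 (mod 49), and since 19⁻¹ ≡ 31 (mod 49), s ≡ 44. Hence t ≡ 17167 + 95128·44 = 4202799 (mod 4661272).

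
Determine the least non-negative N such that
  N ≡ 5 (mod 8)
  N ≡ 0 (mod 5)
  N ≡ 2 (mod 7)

The moduli are pairwise coprime; M = 8·5·7 = 280.
M/8 = 35; 35 ≡ 3 (mod 8); 3·3 ≡ 1, so inverse 3.
M/5 = 56; 56 ≡ 1 (mod 5), inverse 1.
M/7 = 40; 40 ≡ 5 (mod 7); 5·3 ≡ 1, so inverse 3.
N ≡ 5·35·3 + 0·56·1 + 2·40·3 = 765.
765 mod 280 = 205.

205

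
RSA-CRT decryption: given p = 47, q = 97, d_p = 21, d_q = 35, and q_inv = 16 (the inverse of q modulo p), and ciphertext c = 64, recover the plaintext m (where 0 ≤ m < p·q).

826

m₁ = c^(d_p) mod p: c ≡ 17 (mod 47), and 17^21 mod 47 = 27.
m₂ = c^(d_q) mod q: c ≡ 64 (mod 97), and 64^35 mod 97 = 50.
h = q_inv·(m₁ − m₂) mod p = 16·(27 − 50) mod 47 = 8.
m = m₂ + h·q = 50 + 8·97 = 826.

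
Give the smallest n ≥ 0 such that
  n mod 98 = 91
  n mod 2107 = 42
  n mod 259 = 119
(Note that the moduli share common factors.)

35861

Combine the congruences pairwise.
gcd(98, 2107) = 49 and 49 | (42 − 91), so the pair is consistent; merging gives n ≡ 2149 (mod 4214), where 4214 = lcm(98, 2107).
gcd(4214, 259) = 7 and 7 | (119 − 2149), so the pair is consistent; merging gives n ≡ 35861 (mod 155918), where 155918 = lcm(4214, 259).
The solution is unique modulo lcm(98, 2107, 259) = 155918.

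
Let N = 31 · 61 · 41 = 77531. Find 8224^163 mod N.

Mod 31: 8224 ≡ 9; by Fermat, exponent reduces to 163 mod 30 = 13; 9^13 ≡ 18 (mod 31).
Mod 61: 8224 ≡ 50; by Fermat, exponent reduces to 163 mod 60 = 43; 50^43 ≡ 11 (mod 61).
Mod 41: 8224 ≡ 24; by Fermat, exponent reduces to 163 mod 40 = 3; 24^3 ≡ 7 (mod 41).
Combine by CRT: x ≡ 18 (mod 31), x ≡ 11 (mod 61), x ≡ 7 (mod 41) ⇒ x ≡ 35513 (mod 77531).

35513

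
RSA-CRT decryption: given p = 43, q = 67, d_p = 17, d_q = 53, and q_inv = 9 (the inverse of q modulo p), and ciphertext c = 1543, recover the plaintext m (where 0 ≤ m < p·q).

m₁ = c^(d_p) mod p: c ≡ 38 (mod 43), and 38^17 mod 43 = 15.
m₂ = c^(d_q) mod q: c ≡ 2 (mod 67), and 2^53 mod 67 = 41.
h = q_inv·(m₁ − m₂) mod p = 9·(15 − 41) mod 43 = 24.
m = m₂ + h·q = 41 + 24·67 = 1649.

1649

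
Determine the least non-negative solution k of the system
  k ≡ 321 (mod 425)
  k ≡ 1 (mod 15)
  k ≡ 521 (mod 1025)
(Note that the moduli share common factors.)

29221

gcd(425, 15) = 5 and 5 | (1 − 321), so the pair is consistent; merging gives k ≡ 1171 (mod 1275), where 1275 = lcm(425, 15).
gcd(1275, 1025) = 25 and 25 | (521 − 1171), so the pair is consistent; merging gives k ≡ 29221 (mod 52275), where 52275 = lcm(1275, 1025).
The solution is unique modulo lcm(425, 15, 1025) = 52275.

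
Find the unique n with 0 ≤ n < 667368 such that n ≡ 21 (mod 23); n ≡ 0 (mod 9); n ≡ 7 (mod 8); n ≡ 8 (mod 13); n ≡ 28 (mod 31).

288855

Combine the congruences pairwise.
From n ≡ 21 (mod 23) write n = 21 + 23t. Substituting into n ≡ 0 (mod 9) gives 23t ≡ 6 (mod 9), and since 5⁻¹ ≡ 2 (mod 9), t ≡ 3. Hence n ≡ 21 + 23·3 = 90 (mod 207).
From n ≡ 90 (mod 207) write n = 90 + 207t. Substituting into n ≡ 7 (mod 8) gives 207t ≡ 5 (mod 8), and since 7⁻¹ ≡ 7 (mod 8), t ≡ 3. Hence n ≡ 90 + 207·3 = 711 (mod 1656).
From n ≡ 711 (mod 1656) write n = 711 + 1656t. Substituting into n ≡ 8 (mod 13) gives 1656t ≡ 12 (mod 13), and since 5⁻¹ ≡ 8 (mod 13), t ≡ 5. Hence n ≡ 711 + 1656·5 = 8991 (mod 21528).
From n ≡ 8991 (mod 21528) write n = 8991 + 21528t. Substituting into n ≡ 28 (mod 31) gives 21528t ≡ 27 (mod 31), and since 14⁻¹ ≡ 20 (mod 31), t ≡ 13. Hence n ≡ 8991 + 21528·13 = 288855 (mod 667368).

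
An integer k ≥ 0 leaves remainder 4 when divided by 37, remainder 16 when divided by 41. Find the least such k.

1410

From k ≡ 4 (mod 37) write k = 4 + 37t. Substituting into k ≡ 16 (mod 41) gives 37t ≡ 12 (mod 41), and since 37⁻¹ ≡ 10 (mod 41), t ≡ 38. Hence k ≡ 4 + 37·38 = 1410 (mod 1517).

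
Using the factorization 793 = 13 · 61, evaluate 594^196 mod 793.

321

Mod 13: 594 ≡ 9; by Fermat, exponent reduces to 196 mod 12 = 4; 9^4 ≡ 9 (mod 13).
Mod 61: 594 ≡ 45; by Fermat, exponent reduces to 196 mod 60 = 16; 45^16 ≡ 16 (mod 61).
Combine by CRT: x ≡ 9 (mod 13), x ≡ 16 (mod 61) ⇒ x ≡ 321 (mod 793).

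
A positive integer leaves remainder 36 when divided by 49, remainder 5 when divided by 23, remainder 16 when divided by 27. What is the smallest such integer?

8170

From a ≡ 36 (mod 49) write a = 36 + 49t. Substituting into a ≡ 5 (mod 23) gives 49t ≡ 15 (mod 23), and since 3⁻¹ ≡ 8 (mod 23), t ≡ 5. Hence a ≡ 36 + 49·5 = 281 (mod 1127).
From a ≡ 281 (mod 1127) write a = 281 + 1127t. Substituting into a ≡ 16 (mod 27) gives 1127t ≡ 5 (mod 27), and since 20⁻¹ ≡ 23 (mod 27), t ≡ 7. Hence a ≡ 281 + 1127·7 = 8170 (mod 30429).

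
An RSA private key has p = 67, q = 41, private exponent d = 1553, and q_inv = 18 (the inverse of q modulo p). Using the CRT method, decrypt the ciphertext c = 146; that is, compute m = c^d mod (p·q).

d_p = d mod (p−1) = 1553 mod 66 = 35; d_q = d mod (q−1) = 33.
m₁ = c^(d_p) mod p: c ≡ 12 (mod 67), and 12^35 mod 67 = 57.
m₂ = c^(d_q) mod q: c ≡ 23 (mod 41), and 23^33 mod 41 = 31.
h = q_inv·(m₁ − m₂) mod p = 18·(57 − 31) mod 67 = 66.
m = m₂ + h·q = 31 + 66·41 = 2737.

2737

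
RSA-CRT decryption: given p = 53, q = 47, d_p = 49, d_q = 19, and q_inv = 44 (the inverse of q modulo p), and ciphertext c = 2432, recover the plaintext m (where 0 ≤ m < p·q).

m₁ = c^(d_p) mod p: c ≡ 47 (mod 53), and 47^49 mod 53 = 13.
m₂ = c^(d_q) mod q: c ≡ 35 (mod 47), and 35^19 mod 47 = 26.
h = q_inv·(m₁ − m₂) mod p = 44·(13 − 26) mod 53 = 11.
m = m₂ + h·q = 26 + 11·47 = 543.

543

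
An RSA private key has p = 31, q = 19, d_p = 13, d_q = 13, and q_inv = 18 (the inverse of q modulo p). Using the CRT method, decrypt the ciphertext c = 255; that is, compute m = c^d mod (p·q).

236

m₁ = c^(d_p) mod p: c ≡ 7 (mod 31), and 7^13 mod 31 = 19.
m₂ = c^(d_q) mod q: c ≡ 8 (mod 19), and 8^13 mod 19 = 8.
h = q_inv·(m₁ − m₂) mod p = 18·(19 − 8) mod 31 = 12.
m = m₂ + h·q = 8 + 12·19 = 236.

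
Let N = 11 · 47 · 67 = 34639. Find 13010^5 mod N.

Mod 11: 13010 ≡ 8; 8^5 ≡ 10 (mod 11).
Mod 47: 13010 ≡ 38; 38^5 ≡ 30 (mod 47).
Mod 67: 13010 ≡ 12; 12^5 ≡ 61 (mod 67).
Combine by CRT: x ≡ 10 (mod 11), x ≡ 30 (mod 47), x ≡ 61 (mod 67) ⇒ x ≡ 33494 (mod 34639).

33494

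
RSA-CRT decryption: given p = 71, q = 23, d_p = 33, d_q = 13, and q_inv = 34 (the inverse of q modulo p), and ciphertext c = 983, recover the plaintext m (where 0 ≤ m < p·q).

240

m₁ = c^(d_p) mod p: c ≡ 60 (mod 71), and 60^33 mod 71 = 27.
m₂ = c^(d_q) mod q: c ≡ 17 (mod 23), and 17^13 mod 23 = 10.
h = q_inv·(m₁ − m₂) mod p = 34·(27 − 10) mod 71 = 10.
m = m₂ + h·q = 10 + 10·23 = 240.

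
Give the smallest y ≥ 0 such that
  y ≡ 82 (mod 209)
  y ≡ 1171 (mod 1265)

20146

gcd(209, 1265) = 11 and 11 | (1171 − 82), so the pair is consistent; merging gives y ≡ 20146 (mod 24035), where 24035 = lcm(209, 1265).
The solution is unique modulo lcm(209, 1265) = 24035.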